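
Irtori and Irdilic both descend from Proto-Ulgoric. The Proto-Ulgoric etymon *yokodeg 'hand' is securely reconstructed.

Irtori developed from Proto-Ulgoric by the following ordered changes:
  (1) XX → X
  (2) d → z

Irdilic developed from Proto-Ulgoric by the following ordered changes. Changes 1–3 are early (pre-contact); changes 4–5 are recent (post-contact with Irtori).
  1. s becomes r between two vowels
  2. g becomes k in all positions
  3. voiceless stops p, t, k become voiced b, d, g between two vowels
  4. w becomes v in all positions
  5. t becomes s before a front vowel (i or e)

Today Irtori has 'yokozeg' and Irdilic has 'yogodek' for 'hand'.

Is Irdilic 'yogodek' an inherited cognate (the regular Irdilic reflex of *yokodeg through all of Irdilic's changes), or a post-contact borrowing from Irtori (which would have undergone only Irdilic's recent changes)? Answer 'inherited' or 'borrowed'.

If inherited, *yokodeg would pass through all of Irdilic's changes:
Irdilic: *yokodeg
  yokodeg (rule 1 does not apply)
  yokodeg → yokodek   [unconditioned shift]
  yokodek → yogodek   [intervocalic voicing]
  yogodek (rule 4 does not apply)
  yogodek (rule 5 does not apply)
  giving Irdilic yogodek.
If borrowed from Irtori 'yokozeg' after the early changes, it would undergo only the recent ones:
  rule 4 (unconditioned shift): no change (yokozeg)
  rule 5 (palatalisation): no change (yokozeg)
  ⇒ as a loan: yokozeg
Irdilic 'yogodek' matches the inherited outcome exactly, so it is an inherited cognate, not a loan.

inherited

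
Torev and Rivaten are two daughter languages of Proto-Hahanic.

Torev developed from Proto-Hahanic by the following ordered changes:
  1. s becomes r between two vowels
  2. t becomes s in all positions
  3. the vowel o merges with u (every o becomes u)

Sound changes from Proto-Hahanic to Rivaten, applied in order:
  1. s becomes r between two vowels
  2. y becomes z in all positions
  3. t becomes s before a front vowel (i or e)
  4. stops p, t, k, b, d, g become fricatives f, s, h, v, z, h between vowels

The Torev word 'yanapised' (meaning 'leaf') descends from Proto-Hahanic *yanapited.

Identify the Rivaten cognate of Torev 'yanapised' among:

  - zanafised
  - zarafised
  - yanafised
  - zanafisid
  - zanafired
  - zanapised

Rivaten: *yanapited
  yanapited (rule 1 does not apply)
  yanapited → zanapited   [unconditioned shift]
  zanapited → zanapised   [palatalisation]
  zanapised → zanafised   [intervocalic lenition]
  giving Rivaten zanafised.

zanafised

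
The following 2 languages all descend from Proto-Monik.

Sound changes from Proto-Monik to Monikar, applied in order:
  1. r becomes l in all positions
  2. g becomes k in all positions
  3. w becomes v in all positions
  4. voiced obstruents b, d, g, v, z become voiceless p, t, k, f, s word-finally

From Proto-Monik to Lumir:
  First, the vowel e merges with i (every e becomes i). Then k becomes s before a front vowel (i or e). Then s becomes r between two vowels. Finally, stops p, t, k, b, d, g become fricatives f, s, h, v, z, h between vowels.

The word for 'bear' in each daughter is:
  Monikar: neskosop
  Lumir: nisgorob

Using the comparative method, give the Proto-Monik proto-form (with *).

*nesgosob

Position 8: Monikar has p, Lumir has b. Lumir preserves b here (none of its changes turn any other segment into b), so the proto-segment is *b.
Position 2: Monikar has e, Lumir has i. Monikar preserves e here (none of its changes turn any other segment into e), so the proto-segment is *e.
Continuing position by position gives *nesgosob; check it forward:
Monikar: start from *nesgosob.
  rule 1: no change — nesgosob
  rule 2 (unconditioned shift): nesgosob → neskosob
  rule 3: no change — neskosob
  rule 4 (final devoicing): neskosob → neskosop
  ⇒ Monikar neskosop
Lumir: *nesgosob > nisgosob > nisgorob  (by vowel merger, rhotacism)
No other proto-form is consistent with every reflex, so the reconstruction is *nesgosob.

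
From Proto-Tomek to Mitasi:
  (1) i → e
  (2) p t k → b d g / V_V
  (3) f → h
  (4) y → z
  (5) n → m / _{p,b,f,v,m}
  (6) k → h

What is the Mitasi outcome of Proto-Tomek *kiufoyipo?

heuhozebo

Mitasi: *kiufoyipo > keufoyepo > keufoyebo > keuhoyebo > keuhozebo > heuhozebo  (by vowel merger, intervocalic voicing, unconditioned shift, unconditioned shift, unconditioned shift)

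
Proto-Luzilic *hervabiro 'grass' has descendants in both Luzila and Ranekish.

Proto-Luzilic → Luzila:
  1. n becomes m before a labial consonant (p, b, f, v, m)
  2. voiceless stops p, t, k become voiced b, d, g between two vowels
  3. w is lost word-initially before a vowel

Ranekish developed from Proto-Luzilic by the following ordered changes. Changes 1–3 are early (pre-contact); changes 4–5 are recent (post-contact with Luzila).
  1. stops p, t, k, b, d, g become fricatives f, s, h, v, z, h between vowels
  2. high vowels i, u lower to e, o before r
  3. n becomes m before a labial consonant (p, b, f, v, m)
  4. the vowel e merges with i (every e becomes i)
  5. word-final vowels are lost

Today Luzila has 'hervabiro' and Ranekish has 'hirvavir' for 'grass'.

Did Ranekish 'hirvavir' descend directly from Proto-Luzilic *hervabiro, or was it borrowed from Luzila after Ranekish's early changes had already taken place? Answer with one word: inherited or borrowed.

inherited

If inherited, *hervabiro would pass through all of Ranekish's changes:
Ranekish: start from *hervabiro.
  rule 1 (intervocalic lenition): hervabiro → hervaviro
  rule 2 (pre-rhotic lowering): hervaviro → hervavero
  rule 3: no change — hervavero
  rule 4 (vowel merger): hervavero → hirvaviro
  rule 5 (apocope): hirvaviro → hirvavir
  ⇒ Ranekish hirvavir
If borrowed from Luzila 'hervabiro' after the early changes, it would undergo only the recent ones:
  rule 4 (vowel merger): hervabiro → hirvabiro
  rule 5 (apocope): hirvabiro → hirvabir
  ⇒ as a loan: hirvabir
Ranekish 'hirvavir' matches the inherited outcome exactly, so it is an inherited cognate, not a loan.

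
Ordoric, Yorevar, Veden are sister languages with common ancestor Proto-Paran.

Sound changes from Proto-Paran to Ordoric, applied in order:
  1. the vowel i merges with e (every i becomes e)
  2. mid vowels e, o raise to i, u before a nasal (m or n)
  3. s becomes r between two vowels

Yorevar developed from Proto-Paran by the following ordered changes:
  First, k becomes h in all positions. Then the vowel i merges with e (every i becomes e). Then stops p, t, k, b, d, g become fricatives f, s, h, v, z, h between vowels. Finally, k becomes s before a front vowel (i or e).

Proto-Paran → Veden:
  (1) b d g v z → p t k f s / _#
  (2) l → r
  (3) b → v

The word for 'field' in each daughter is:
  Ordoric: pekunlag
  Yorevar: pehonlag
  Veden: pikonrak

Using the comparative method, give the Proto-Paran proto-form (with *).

*pikonlag

Position 6: Ordoric has l, Yorevar has l, Veden has r. Ordoric preserves l here (none of its changes turn any other segment into l), so the proto-segment is *l.
Position 2: Ordoric has e, Yorevar has e, Veden has i. Veden preserves i here (none of its changes turn any other segment into i), so the proto-segment is *i.
Position 4: Ordoric has u, Yorevar has o, Veden has o. Yorevar preserves o here (none of its changes turn any other segment into o), so the proto-segment is *o.
Verify the candidate proto-form against each daughter:
Ordoric: *pikonlag > pekonlag > pekunlag  (by vowel merger, pre-nasal raising)
Yorevar: start from *pikonlag.
  rule 1 (unconditioned shift): pikonlag → pihonlag
  rule 2 (vowel merger): pihonlag → pehonlag
  rule 3: no change — pehonlag
  rule 4: no change — pehonlag
  ⇒ Yorevar pehonlag
Veden: *pikonlag > pikonlak > pikonrak  (by final devoicing, unconditioned shift)
Only *pikonlag yields all of Ordoric pekunlag, Yorevar pehonlag, Veden pikonrak.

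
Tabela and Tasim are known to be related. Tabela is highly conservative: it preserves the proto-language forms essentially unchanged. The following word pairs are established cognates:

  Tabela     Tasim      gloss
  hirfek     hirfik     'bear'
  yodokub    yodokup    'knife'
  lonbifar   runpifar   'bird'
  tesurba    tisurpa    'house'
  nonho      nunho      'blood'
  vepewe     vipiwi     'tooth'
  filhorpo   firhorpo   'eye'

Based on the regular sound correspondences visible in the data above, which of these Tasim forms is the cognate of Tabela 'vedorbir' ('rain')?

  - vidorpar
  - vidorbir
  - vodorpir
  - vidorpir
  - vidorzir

vidorpir

hirfek ~ hirfik, tesurba ~ tisurpa — Tabela e corresponds to Tasim i after a consonant, before a consonant other than r, m, n, p, b, f, v.
lonbifar ~ runpifar — Tabela b corresponds to Tasim p after a consonant, before a front vowel.
Applying these to Tabela 'vedorbir':
  vedorbir → vidorbir   (e→i after a consonant, before a consonant other than r, m, n, p, b, f, v)
  vidorbir → vidorpir   (b→p after a consonant, before a front vowel)
So the Tasim cognate is 'vidorpir'.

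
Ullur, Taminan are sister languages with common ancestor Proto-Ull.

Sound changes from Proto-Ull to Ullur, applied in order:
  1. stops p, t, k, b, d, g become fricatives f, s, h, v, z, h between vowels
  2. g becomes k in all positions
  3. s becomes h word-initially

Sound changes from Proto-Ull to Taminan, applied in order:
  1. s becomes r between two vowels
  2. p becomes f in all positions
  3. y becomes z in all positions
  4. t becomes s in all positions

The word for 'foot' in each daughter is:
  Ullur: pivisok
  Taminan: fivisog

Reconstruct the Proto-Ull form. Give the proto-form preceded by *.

*pivitog

Position 1: Ullur has p, Taminan has f. Ullur preserves p here (none of its changes turn any other segment into p), so the proto-segment is *p.
Position 5: Ullur has s, Taminan has s. Taking the neighbouring segments as reconstructed: Ullur s could go back to *t or *s; Taminan s can only go back to *t — the one source consistent with every daughter is *t.
Position 7: Ullur has k, Taminan has g. Taminan preserves g here (none of its changes turn any other segment into g), so the proto-segment is *g.
Verify the candidate proto-form against each daughter:
Ullur: *pivitog > pivisog > pivisok  (by intervocalic lenition, unconditioned shift)
Taminan: *pivitog > fivitog > fivisog  (by unconditioned shift, unconditioned shift)
Only *pivitog yields all of Ullur pivisok, Taminan fivisog.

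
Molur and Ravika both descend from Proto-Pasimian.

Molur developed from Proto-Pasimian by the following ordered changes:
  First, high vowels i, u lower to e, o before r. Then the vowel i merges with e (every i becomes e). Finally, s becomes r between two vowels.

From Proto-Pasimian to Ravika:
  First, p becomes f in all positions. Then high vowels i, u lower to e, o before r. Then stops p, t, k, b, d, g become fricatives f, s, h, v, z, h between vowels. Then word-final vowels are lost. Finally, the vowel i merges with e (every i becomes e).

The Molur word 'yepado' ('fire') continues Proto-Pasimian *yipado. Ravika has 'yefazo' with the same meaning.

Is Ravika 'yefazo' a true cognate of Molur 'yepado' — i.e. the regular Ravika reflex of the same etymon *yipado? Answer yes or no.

Derive the expected Ravika reflex of *yipado:
Ravika: *yipado
  yipado → yifado   [unconditioned shift]
  yifado (rule 2 does not apply)
  yifado → yifazo   [intervocalic lenition]
  yifazo → yifaz   [apocope]
  yifaz → yefaz   [vowel merger]
  giving Ravika yefaz.
The regular Ravika reflex would be 'yefaz', but the attested form is 'yefazo'. The correspondence is irregular, so they are not cognates (the Ravika form has a different source).

no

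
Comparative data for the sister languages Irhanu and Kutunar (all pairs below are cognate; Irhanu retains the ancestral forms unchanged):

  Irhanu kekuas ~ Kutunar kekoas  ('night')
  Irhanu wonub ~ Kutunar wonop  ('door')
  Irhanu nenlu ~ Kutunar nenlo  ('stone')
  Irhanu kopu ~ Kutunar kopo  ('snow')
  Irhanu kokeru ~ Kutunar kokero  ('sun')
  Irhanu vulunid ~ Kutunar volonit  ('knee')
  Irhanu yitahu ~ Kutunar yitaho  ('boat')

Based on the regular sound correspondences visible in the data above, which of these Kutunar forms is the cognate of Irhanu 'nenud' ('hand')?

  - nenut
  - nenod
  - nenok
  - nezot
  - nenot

vulunid ~ volonit — Irhanu u corresponds to Kutunar o after a consonant, before a consonant other than r, m, n, p, b, f, v.
vulunid ~ volonit — Irhanu d corresponds to Kutunar t word-finally.
Applying these to Irhanu 'nenud':
  nenud → nenod   (u→o after a consonant, before a consonant other than r, m, n, p, b, f, v)
  nenod → nenot   (d→t word-finally)
So the Kutunar cognate is 'nenot'.

nenot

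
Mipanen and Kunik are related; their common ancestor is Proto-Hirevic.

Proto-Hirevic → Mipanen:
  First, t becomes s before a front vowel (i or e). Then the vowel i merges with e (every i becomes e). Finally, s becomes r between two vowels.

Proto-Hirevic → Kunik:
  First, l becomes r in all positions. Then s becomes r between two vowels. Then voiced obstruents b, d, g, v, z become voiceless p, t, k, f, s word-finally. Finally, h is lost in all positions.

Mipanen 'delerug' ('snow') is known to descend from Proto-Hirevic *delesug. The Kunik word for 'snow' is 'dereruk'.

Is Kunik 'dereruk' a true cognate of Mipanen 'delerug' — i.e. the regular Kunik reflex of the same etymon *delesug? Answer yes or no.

yes

Derive the expected Kunik reflex of *delesug:
Kunik: *delesug > deresug > dererug > dereruk  (by unconditioned shift, rhotacism, final devoicing)
Kunik 'dereruk' matches the regular reflex exactly, so the pair is cognate.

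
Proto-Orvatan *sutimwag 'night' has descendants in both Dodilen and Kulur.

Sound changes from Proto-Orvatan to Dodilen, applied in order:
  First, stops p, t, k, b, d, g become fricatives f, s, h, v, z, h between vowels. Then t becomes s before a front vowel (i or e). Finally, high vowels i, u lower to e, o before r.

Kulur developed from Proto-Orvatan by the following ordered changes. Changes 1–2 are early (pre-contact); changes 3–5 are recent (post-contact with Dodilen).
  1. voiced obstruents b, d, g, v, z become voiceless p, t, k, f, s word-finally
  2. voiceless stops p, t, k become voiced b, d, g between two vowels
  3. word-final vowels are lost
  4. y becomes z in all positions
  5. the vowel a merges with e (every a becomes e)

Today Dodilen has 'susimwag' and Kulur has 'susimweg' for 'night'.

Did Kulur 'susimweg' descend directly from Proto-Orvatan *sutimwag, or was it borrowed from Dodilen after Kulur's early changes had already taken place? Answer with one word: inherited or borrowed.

borrowed

If inherited, *sutimwag would pass through all of Kulur's changes:
Kulur: *sutimwag > sutimwak > sudimwak > sudimwek  (by final devoicing, intervocalic voicing, vowel merger)
If borrowed from Dodilen 'susimwag' after the early changes, it would undergo only the recent ones:
  rule 3 (apocope): no change (susimwag)
  rule 4 (unconditioned shift): no change (susimwag)
  rule 5 (vowel merger): susimwag → susimweg
  ⇒ as a loan: susimweg
Kulur 'susimweg' matches the loan outcome 'susimweg', not the inherited 'sudimwek' — it skipped the early Kulur changes, so it was borrowed from Dodilen.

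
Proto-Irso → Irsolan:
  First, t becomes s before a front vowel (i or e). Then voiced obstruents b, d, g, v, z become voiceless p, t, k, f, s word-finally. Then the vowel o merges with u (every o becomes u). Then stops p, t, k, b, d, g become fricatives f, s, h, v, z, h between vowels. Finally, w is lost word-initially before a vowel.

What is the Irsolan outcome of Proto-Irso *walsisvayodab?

Irsolan: start from *walsisvayodab.
  rule 1: no change — walsisvayodab
  rule 2 (final devoicing): walsisvayodab → walsisvayodap
  rule 3 (vowel merger): walsisvayodap → walsisvayudap
  rule 4 (intervocalic lenition): walsisvayudap → walsisvayuzap
  rule 5 (glide loss): walsisvayuzap → alsisvayuzap
  ⇒ Irsolan alsisvayuzap

alsisvayuzap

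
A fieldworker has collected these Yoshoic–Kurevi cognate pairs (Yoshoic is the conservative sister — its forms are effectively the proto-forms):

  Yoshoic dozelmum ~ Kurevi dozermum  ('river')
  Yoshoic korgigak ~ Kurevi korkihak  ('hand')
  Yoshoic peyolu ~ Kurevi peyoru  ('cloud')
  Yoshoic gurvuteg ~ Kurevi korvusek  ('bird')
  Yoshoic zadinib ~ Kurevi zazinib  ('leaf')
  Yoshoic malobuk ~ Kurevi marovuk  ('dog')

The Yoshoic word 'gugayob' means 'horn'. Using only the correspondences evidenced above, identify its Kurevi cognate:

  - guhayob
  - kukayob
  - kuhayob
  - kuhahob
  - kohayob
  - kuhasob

gurvuteg ~ korvusek — Yoshoic g corresponds to Kurevi k word-initially before a back vowel.
korgigak ~ korkihak — Yoshoic g corresponds to Kurevi h between vowels (before a back vowel).
Applying these to Yoshoic 'gugayob':
  gugayob → kugayob   (g→k word-initially before a back vowel)
  kugayob → kuhayob   (g→h between vowels (before a back vowel))
So the Kurevi cognate is 'kuhayob'.

kuhayob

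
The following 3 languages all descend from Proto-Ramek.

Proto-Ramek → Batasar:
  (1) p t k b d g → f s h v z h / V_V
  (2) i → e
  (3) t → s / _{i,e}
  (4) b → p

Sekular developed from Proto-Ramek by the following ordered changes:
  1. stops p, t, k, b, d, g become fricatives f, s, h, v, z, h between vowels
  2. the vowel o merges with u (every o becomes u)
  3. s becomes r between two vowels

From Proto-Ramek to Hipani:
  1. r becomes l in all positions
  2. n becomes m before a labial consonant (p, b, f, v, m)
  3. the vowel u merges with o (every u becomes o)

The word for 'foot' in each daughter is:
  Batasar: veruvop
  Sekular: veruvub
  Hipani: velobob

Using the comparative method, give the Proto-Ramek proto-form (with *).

*verubob

Position 6: Batasar has o, Sekular has u, Hipani has o. Batasar preserves o here (none of its changes turn any other segment into o), so the proto-segment is *o.
Position 5: Batasar has v, Sekular has v, Hipani has b. Hipani preserves b here (none of its changes turn any other segment into b), so the proto-segment is *b.
This points to *verubob. Verify forward in each daughter:
Batasar: start from *verubob.
  rule 1 (intervocalic lenition): verubob → veruvob
  rule 2: no change — veruvob
  rule 3: no change — veruvob
  rule 4 (unconditioned shift): veruvob → veruvop
  ⇒ Batasar veruvop
Sekular: *verubob > veruvob > veruvub  (by intervocalic lenition, vowel merger)
Hipani: start from *verubob.
  rule 1 (unconditioned shift): verubob → velubob
  rule 2: no change — velubob
  rule 3 (vowel merger): velubob → velobob
  ⇒ Hipani velobob
No other proto-form is consistent with every reflex, so the reconstruction is *verubob.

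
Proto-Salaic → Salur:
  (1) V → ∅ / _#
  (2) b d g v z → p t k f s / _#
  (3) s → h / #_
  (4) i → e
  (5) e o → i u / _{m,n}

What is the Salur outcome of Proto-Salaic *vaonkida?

Salur: *vaonkida
  vaonkida → vaonkid   [apocope]
  vaonkid → vaonkit   [final devoicing]
  vaonkit (rule 3 does not apply)
  vaonkit → vaonket   [vowel merger]
  vaonket → vaunket   [pre-nasal raising]
  giving Salur vaunket.

vaunket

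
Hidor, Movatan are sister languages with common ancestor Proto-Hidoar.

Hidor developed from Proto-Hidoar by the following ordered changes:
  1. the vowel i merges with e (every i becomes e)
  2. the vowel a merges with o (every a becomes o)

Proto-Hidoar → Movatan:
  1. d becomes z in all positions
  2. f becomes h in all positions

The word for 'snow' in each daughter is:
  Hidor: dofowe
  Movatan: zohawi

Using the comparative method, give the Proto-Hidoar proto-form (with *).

*dofawi

Position 1: Hidor has d, Movatan has z. Hidor preserves d here (none of its changes turn any other segment into d), so the proto-segment is *d.
Position 3: Hidor has f, Movatan has h. Hidor preserves f here (none of its changes turn any other segment into f), so the proto-segment is *f.
Position 6: Hidor has e, Movatan has i. Movatan preserves i here (none of its changes turn any other segment into i), so the proto-segment is *i.
Continuing position by position gives *dofawi; check it forward:
Hidor: start from *dofawi.
  rule 1 (vowel merger): dofawi → dofawe
  rule 2 (vowel merger): dofawe → dofowe
  ⇒ Hidor dofowe
Movatan: start from *dofawi.
  rule 1 (unconditioned shift): dofawi → zofawi
  rule 2 (unconditioned shift): zofawi → zohawi
  ⇒ Movatan zohawi
*dofawi is the unique common source.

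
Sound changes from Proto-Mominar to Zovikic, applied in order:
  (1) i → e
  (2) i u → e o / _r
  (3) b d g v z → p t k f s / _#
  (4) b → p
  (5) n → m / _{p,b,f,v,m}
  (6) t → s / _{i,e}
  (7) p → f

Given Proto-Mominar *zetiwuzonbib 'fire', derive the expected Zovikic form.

Zovikic: start from *zetiwuzonbib.
  rule 1 (vowel merger): zetiwuzonbib → zetewuzonbeb
  rule 2: no change — zetewuzonbeb
  rule 3 (final devoicing): zetewuzonbeb → zetewuzonbep
  rule 4 (unconditioned shift): zetewuzonbep → zetewuzonpep
  rule 5 (nasal place assimilation): zetewuzonpep → zetewuzompep
  rule 6 (palatalisation): zetewuzompep → zesewuzompep
  rule 7 (unconditioned shift): zesewuzompep → zesewuzomfef
  ⇒ Zovikic zesewuzomfef

zesewuzomfef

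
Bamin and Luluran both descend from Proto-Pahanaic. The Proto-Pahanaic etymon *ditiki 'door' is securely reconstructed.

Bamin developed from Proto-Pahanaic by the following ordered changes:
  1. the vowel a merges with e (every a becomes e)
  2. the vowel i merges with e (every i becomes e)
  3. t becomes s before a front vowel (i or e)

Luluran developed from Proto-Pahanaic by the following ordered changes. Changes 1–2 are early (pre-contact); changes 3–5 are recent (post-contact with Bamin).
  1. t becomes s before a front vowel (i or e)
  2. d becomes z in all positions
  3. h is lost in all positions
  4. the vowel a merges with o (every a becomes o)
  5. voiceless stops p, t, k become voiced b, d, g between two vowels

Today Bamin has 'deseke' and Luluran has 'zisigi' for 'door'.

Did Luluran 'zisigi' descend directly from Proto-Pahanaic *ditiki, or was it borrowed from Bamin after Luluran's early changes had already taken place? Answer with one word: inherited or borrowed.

inherited

If inherited, *ditiki would pass through all of Luluran's changes:
Luluran: start from *ditiki.
  rule 1 (palatalisation): ditiki → disiki
  rule 2 (unconditioned shift): disiki → zisiki
  rule 3: no change — zisiki
  rule 4: no change — zisiki
  rule 5 (intervocalic voicing): zisiki → zisigi
  ⇒ Luluran zisigi
If borrowed from Bamin 'deseke' after the early changes, it would undergo only the recent ones:
  rule 3 (h-loss): no change (deseke)
  rule 4 (vowel merger): no change (deseke)
  rule 5 (intervocalic voicing): deseke → desege
  ⇒ as a loan: desege
Luluran 'zisigi' matches the inherited outcome exactly, so it is an inherited cognate, not a loan.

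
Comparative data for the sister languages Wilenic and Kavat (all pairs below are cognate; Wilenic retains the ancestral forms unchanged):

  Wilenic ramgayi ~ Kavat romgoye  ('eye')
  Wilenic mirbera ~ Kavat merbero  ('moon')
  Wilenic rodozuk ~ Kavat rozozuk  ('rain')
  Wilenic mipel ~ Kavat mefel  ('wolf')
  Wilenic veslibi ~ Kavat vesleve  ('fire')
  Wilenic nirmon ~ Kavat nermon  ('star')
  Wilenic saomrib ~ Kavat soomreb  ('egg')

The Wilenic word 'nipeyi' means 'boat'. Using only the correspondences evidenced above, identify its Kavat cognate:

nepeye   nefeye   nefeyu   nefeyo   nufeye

mipel ~ mefel — Wilenic i corresponds to Kavat e after a consonant, before a labial obstruent.
mipel ~ mefel — Wilenic p corresponds to Kavat f between vowels (before a front vowel).
ramgayi ~ romgoye, veslibi ~ vesleve — Wilenic i corresponds to Kavat e word-finally.
Applying these to Wilenic 'nipeyi':
  nipeyi → nepeyi   (i→e after a consonant, before a labial obstruent)
  nepeyi → nefeyi   (p→f between vowels (before a front vowel))
  nefeyi → nefeye   (i→e word-finally)
So the Kavat cognate is 'nefeye'.

nefeye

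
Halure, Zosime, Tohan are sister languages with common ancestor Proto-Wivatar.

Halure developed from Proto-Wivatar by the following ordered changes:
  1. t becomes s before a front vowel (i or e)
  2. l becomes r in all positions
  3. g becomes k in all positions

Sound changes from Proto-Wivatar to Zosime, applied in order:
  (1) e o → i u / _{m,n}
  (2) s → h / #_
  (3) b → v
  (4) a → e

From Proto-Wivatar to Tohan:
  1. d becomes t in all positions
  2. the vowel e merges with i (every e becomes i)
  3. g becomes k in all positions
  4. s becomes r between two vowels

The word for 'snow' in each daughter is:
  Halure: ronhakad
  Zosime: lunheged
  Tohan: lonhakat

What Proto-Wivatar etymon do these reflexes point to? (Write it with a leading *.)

*lonhagad

Position 8: Halure has d, Zosime has d, Tohan has t. Halure preserves d here (none of its changes turn any other segment into d), so the proto-segment is *d.
Position 1: Halure has r, Zosime has l, Tohan has l. Zosime preserves l here (none of its changes turn any other segment into l), so the proto-segment is *l.
Verify the candidate proto-form against each daughter:
Halure: *lonhagad
  lonhagad (rule 1 does not apply)
  lonhagad → ronhagad   [unconditioned shift]
  ronhagad → ronhakad   [unconditioned shift]
  giving Halure ronhakad.
Zosime: *lonhagad
  lonhagad → lunhagad   [pre-nasal raising]
  lunhagad (rule 2 does not apply)
  lunhagad (rule 3 does not apply)
  lunhagad → lunheged   [vowel merger]
  giving Zosime lunheged.
Tohan: *lonhagad
  lonhagad → lonhagat   [unconditioned shift]
  lonhagat (rule 2 does not apply)
  lonhagat → lonhakat   [unconditioned shift]
  lonhakat (rule 4 does not apply)
  giving Tohan lonhakat.
Only *lonhagad yields all of Halure ronhakad, Zosime lunheged, Tohan lonhakat.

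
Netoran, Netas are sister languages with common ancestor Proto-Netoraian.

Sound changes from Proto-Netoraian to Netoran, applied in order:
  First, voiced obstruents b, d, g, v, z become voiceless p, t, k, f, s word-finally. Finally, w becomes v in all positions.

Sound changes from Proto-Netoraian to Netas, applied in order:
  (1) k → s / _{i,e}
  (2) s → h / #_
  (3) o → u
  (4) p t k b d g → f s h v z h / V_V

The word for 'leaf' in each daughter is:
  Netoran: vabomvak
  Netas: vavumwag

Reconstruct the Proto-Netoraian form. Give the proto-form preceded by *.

*vabomwag

Position 3: Netoran has b, Netas has v. Netoran preserves b here (none of its changes turn any other segment into b), so the proto-segment is *b.
Position 6: Netoran has v, Netas has w. Netas preserves w here (none of its changes turn any other segment into w), so the proto-segment is *w.
Verify the candidate proto-form against each daughter:
Netoran: *vabomwag > vabomwak > vabomvak  (by final devoicing, unconditioned shift)
Netas: *vabomwag > vabumwag > vavumwag  (by vowel merger, intervocalic lenition)
No other proto-form is consistent with every reflex, so the reconstruction is *vabomwag.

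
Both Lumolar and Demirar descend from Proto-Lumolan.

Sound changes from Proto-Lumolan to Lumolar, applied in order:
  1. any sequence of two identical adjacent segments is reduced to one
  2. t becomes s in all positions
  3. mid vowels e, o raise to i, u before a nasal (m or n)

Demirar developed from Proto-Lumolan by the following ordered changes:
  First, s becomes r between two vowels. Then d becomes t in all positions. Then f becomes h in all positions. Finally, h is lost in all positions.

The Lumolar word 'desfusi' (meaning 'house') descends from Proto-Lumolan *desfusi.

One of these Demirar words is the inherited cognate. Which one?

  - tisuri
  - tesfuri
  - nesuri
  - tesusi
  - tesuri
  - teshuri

Demirar: *desfusi
  desfusi → desfuri   [rhotacism]
  desfuri → tesfuri   [unconditioned shift]
  tesfuri → teshuri   [unconditioned shift]
  teshuri → tesuri   [h-loss]
  giving Demirar tesuri.

tesuri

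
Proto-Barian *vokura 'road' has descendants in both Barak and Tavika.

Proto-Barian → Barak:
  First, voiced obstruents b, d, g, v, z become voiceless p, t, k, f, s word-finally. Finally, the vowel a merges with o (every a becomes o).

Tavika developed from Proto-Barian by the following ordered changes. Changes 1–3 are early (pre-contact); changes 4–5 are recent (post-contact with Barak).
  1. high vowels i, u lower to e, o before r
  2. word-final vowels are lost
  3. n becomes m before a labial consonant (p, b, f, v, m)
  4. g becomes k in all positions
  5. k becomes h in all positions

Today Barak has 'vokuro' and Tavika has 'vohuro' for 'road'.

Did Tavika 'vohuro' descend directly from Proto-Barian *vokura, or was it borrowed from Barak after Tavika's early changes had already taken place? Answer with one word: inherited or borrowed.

borrowed

If inherited, *vokura would pass through all of Tavika's changes:
Tavika: start from *vokura.
  rule 1 (pre-rhotic lowering): vokura → vokora
  rule 2 (apocope): vokora → vokor
  rule 3: no change — vokor
  rule 4: no change — vokor
  rule 5 (unconditioned shift): vokor → vohor
  ⇒ Tavika vohor
If borrowed from Barak 'vokuro' after the early changes, it would undergo only the recent ones:
  rule 4 (unconditioned shift): no change (vokuro)
  rule 5 (unconditioned shift): vokuro → vohuro
  ⇒ as a loan: vohuro
Tavika 'vohuro' matches the loan outcome 'vohuro', not the inherited 'vohor' — it skipped the early Tavika changes, so it was borrowed from Barak.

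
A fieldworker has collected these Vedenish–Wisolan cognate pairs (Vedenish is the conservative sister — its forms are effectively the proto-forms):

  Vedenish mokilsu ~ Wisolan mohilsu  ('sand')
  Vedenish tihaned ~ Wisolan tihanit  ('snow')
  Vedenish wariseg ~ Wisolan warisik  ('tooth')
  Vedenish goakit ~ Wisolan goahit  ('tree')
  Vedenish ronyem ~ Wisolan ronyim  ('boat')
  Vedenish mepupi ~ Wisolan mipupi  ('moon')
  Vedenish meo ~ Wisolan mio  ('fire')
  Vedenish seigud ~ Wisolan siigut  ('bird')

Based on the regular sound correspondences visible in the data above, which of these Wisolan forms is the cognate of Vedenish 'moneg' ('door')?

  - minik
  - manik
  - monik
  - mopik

tihaned ~ tihanit, wariseg ~ warisik — Vedenish e corresponds to Wisolan i after a consonant, before a consonant other than r, m, n, p, b, f, v.
wariseg ~ warisik — Vedenish g corresponds to Wisolan k word-finally.
Applying these to Vedenish 'moneg':
  moneg → monig   (e→i after a consonant, before a consonant other than r, m, n, p, b, f, v)
  monig → monik   (g→k word-finally)
So the Wisolan cognate is 'monik'.

monik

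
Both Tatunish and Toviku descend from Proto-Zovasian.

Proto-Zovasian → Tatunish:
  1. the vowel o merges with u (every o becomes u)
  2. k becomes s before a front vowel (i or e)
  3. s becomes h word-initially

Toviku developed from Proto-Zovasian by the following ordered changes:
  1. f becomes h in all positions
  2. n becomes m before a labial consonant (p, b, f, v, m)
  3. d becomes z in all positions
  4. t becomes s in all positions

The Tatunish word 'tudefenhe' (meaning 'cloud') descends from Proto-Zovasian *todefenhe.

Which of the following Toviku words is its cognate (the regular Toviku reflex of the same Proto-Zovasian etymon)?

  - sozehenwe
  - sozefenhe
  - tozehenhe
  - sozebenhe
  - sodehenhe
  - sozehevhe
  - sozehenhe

sozehenhe

Toviku: *todefenhe > todehenhe > tozehenhe > sozehenhe  (by unconditioned shift, unconditioned shift, unconditioned shift)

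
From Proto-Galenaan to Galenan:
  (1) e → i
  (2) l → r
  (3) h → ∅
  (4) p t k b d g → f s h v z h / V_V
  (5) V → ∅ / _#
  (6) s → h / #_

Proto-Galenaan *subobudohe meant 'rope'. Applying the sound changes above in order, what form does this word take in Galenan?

huvovuzo

Galenan: *subobudohe > subobudohi > subobudoi > suvovuzoi > suvovuzo > huvovuzo  (by vowel merger, h-loss, intervocalic lenition, apocope, debuccalisation)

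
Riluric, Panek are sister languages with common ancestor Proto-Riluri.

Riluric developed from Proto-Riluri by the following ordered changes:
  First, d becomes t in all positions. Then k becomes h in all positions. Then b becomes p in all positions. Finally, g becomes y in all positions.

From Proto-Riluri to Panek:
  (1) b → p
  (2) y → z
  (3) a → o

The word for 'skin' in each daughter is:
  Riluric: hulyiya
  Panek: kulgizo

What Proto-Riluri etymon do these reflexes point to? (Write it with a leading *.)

*kulgiya

Position 1: Riluric has h, Panek has k. Panek preserves k here (none of its changes turn any other segment into k), so the proto-segment is *k.
Position 6: Riluric has y, Panek has z. Taking the neighbouring segments as reconstructed: Riluric y could go back to *g or *y; Panek z could go back to *z or *y — the one source consistent with every daughter is *y.
Position 7: Riluric has a, Panek has o. Riluric preserves a here (none of its changes turn any other segment into a), so the proto-segment is *a.
Verify the candidate proto-form against each daughter:
Riluric: *kulgiya > hulgiya > hulyiya  (by unconditioned shift, unconditioned shift)
Panek: start from *kulgiya.
  rule 1: no change — kulgiya
  rule 2 (unconditioned shift): kulgiya → kulgiza
  rule 3 (vowel merger): kulgiza → kulgizo
  ⇒ Panek kulgizo
No other proto-form is consistent with every reflex, so the reconstruction is *kulgiya.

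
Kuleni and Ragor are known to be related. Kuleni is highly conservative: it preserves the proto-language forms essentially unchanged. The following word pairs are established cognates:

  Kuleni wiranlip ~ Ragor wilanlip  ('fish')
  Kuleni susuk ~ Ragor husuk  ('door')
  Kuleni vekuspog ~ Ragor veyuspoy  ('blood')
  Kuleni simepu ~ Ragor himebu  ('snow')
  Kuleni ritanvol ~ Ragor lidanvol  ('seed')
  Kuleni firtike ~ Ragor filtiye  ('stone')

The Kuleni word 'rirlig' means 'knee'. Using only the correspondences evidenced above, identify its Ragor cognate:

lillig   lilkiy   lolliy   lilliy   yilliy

ritanvol ~ lidanvol — Kuleni r corresponds to Ragor l word-initially before a front vowel.
firtike ~ filtiye — Kuleni r corresponds to Ragor l after a vowel, before a consonant other than r, m, n, p, b, f, v.
vekuspog ~ veyuspoy — Kuleni g corresponds to Ragor y word-finally.
Applying these to Kuleni 'rirlig':
  rirlig → lirlig   (r→l word-initially before a front vowel)
  lirlig → lillig   (r→l after a vowel, before a consonant other than r, m, n, p, b, f, v)
  lillig → lilliy   (g→y word-finally)
So the Ragor cognate is 'lilliy'.

lilliy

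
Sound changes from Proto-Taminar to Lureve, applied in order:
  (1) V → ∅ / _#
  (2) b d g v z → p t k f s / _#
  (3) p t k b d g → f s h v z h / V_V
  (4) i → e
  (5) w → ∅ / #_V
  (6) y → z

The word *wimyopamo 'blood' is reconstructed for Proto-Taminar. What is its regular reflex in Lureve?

Lureve: *wimyopamo
  wimyopamo → wimyopam   [apocope]
  wimyopam (rule 2 does not apply)
  wimyopam → wimyofam   [intervocalic lenition]
  wimyofam → wemyofam   [vowel merger]
  wemyofam → emyofam   [glide loss]
  emyofam → emzofam   [unconditioned shift]
  giving Lureve emzofam.

emzofam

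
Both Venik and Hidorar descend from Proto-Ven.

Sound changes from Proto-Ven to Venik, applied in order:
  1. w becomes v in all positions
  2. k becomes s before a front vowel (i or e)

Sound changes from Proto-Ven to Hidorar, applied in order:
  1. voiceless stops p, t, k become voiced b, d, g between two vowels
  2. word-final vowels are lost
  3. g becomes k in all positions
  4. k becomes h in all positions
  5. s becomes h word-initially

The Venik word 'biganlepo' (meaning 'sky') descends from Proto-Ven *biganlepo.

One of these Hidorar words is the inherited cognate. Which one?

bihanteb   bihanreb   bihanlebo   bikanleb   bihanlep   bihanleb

Hidorar: *biganlepo
  biganlepo → biganlebo   [intervocalic voicing]
  biganlebo → biganleb   [apocope]
  biganleb → bikanleb   [unconditioned shift]
  bikanleb → bihanleb   [unconditioned shift]
  bihanleb (rule 5 does not apply)
  giving Hidorar bihanleb.
The other candidates each miss or misapply at least one Hidorar change.

bihanleb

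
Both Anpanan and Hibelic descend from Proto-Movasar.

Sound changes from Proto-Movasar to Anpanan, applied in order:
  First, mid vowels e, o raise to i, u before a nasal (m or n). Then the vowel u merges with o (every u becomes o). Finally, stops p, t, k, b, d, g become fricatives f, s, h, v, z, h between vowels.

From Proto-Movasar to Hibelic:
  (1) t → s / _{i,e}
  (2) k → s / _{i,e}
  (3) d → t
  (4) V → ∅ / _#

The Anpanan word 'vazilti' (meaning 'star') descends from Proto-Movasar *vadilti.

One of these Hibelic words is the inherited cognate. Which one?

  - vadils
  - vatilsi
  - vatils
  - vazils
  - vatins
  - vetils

vatils

Hibelic: *vadilti > vadilsi > vatilsi > vatils  (by palatalisation, unconditioned shift, apocope)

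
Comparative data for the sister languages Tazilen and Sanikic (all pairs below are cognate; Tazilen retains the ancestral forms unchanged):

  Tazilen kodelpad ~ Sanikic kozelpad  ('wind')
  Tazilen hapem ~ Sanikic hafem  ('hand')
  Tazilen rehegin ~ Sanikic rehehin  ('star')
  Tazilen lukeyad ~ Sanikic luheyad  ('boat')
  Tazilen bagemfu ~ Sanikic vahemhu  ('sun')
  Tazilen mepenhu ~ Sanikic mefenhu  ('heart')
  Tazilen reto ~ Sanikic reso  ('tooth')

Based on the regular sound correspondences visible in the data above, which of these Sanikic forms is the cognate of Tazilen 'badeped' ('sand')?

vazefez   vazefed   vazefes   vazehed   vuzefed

bagemfu ~ vahemhu — Tazilen b corresponds to Sanikic v word-initially before a back vowel.
kodelpad ~ kozelpad — Tazilen d corresponds to Sanikic z between vowels (before a front vowel).
hapem ~ hafem, mepenhu ~ mefenhu — Tazilen p corresponds to Sanikic f between vowels (before a front vowel).
Applying these to Tazilen 'badeped':
  badeped → vadeped   (b→v word-initially before a back vowel)
  vadeped → vazeped   (d→z between vowels (before a front vowel))
  vazeped → vazefed   (p→f between vowels (before a front vowel))
So the Sanikic cognate is 'vazefed'.

vazefed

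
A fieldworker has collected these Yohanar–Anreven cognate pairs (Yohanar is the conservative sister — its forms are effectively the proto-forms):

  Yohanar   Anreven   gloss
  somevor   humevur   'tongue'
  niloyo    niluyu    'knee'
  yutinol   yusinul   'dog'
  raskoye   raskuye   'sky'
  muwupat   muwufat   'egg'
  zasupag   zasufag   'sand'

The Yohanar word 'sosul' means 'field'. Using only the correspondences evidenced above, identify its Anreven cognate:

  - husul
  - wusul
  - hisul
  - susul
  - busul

husul

somevor ~ humevur — Yohanar s corresponds to Anreven h word-initially before a back vowel.
niloyo ~ niluyu, yutinol ~ yusinul — Yohanar o corresponds to Anreven u after a consonant, before a consonant other than r, m, n, p, b, f, v.
Applying these to Yohanar 'sosul':
  sosul → hosul   (s→h word-initially before a back vowel)
  hosul → husul   (o→u after a consonant, before a consonant other than r, m, n, p, b, f, v)
So the Anreven cognate is 'husul'.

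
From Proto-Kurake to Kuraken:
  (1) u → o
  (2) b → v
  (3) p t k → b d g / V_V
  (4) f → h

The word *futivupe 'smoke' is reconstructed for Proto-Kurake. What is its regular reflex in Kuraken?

hodivobe

Kuraken: *futivupe
  futivupe → fotivope   [vowel merger]
  fotivope (rule 2 does not apply)
  fotivope → fodivobe   [intervocalic voicing]
  fodivobe → hodivobe   [unconditioned shift]
  giving Kuraken hodivobe.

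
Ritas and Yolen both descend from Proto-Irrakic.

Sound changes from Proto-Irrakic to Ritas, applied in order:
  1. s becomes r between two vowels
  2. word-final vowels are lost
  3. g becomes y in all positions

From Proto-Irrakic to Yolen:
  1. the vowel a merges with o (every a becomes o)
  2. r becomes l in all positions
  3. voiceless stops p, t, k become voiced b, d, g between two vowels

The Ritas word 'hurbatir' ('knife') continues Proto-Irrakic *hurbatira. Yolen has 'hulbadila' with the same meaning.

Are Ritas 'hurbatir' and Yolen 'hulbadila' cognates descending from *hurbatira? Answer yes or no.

Derive the expected Yolen reflex of *hurbatira:
Yolen: *hurbatira > hurbotiro > hulbotilo > hulbodilo  (by vowel merger, unconditioned shift, intervocalic voicing)
The regular Yolen reflex would be 'hulbodilo', but the attested form is 'hulbadila'. The correspondence is irregular, so they are not cognates (the Yolen form has a different source).

no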